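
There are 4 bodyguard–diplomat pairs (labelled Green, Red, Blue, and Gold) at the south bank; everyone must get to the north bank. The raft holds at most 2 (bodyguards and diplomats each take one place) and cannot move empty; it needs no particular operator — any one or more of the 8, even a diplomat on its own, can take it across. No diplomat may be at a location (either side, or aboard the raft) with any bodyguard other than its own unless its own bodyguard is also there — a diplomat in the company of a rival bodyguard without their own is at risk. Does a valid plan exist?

No

Following every safe sequence of crossings from the start, the most of the 8 that can be at the north bank as the raft arrives there on crossings 1, 3, 5 is 2, 3, 4 respectively; the best ever achieved is 4 of 8.
From crossing 7 on, no configuration arises that was not already reachable earlier: only 44 distinct safe configurations (who is on which side, and where the raft is) can ever be reached, none of them has everyone across, and every continuation just revisits them. So no valid plan exists.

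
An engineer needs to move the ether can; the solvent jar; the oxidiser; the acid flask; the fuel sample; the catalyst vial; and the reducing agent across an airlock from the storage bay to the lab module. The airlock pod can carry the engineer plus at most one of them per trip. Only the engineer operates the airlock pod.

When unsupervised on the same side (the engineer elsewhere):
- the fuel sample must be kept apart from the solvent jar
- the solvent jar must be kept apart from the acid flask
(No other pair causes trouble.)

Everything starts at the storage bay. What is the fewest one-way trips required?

Counting alone: the engineer can take at most 1 across per trip to the lab module, so moving all 7 needs at least 7 loaded trips out, with a return between consecutive ones — at least 13 crossings.
The safety rule pushes this higher. Following every safe sequence of crossings, the most of the 7 that can be at the lab module as the airlock pod arrives there on crossing 13 is 6 — never all 7.
So no plan with fewer than 15 crossings exists, and this one achieves 15:
1. Engineer goes to the lab module with the solvent jar.
2. Engineer goes back to the storage bay alone.
3. Engineer goes to the lab module with the ether can.
4. Engineer goes back to the storage bay alone.
5. Engineer goes to the lab module with the oxidiser.
6. Engineer goes back to the storage bay alone.
7. Engineer goes to the lab module with the acid flask.
8. Engineer goes back to the storage bay with the solvent jar.
9. Engineer goes to the lab module with the fuel sample.
10. Engineer goes back to the storage bay alone.
11. Engineer goes to the lab module with the catalyst vial.
12. Engineer goes back to the storage bay alone.
13. Engineer goes to the lab module with the reducing agent.
14. Engineer goes back to the storage bay alone.
15. Engineer goes to the lab module with the solvent jar.

15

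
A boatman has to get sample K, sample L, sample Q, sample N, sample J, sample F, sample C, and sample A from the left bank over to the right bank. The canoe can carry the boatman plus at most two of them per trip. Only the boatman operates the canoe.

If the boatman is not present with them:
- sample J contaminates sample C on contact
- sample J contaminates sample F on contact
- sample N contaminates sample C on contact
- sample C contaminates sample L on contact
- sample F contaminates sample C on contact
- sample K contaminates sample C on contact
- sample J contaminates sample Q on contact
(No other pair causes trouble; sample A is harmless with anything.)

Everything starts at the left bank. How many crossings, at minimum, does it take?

13

Counting alone: the boatman can take at most 2 across per trip to the right bank, so moving all 8 needs at least 4 loaded trips out, with a return between consecutive ones — at least 7 crossings.
The safety rule pushes this higher. Following every safe sequence of crossings, the most of the 8 that can be at the right bank as the canoe arrives there on crossings 7, 9, 11 is 5, 6, 7 respectively — never all 8.
So no plan with fewer than 13 crossings exists, and this one achieves 13:
1. Boatman goes to the right bank with sample C and sample J.  [the left bank: sample A, sample F, sample K, sample L, sample N, sample Q | the right bank: sample C, sample J]
2. Boatman goes back to the left bank with sample J.  [the left bank: sample A, sample F, sample J, sample K, sample L, sample N, sample Q | the right bank: sample C]
3. Boatman goes to the right bank with sample J and sample K.  [the left bank: sample A, sample F, sample L, sample N, sample Q | the right bank: sample C, sample J, sample K]
4. Boatman goes back to the left bank with sample C.  [the left bank: sample A, sample C, sample F, sample L, sample N, sample Q | the right bank: sample J, sample K]
5. Boatman goes to the right bank with sample C and sample L.  [the left bank: sample A, sample F, sample N, sample Q | the right bank: sample C, sample J, sample K, sample L]
6. Boatman goes back to the left bank with sample C.  [the left bank: sample A, sample C, sample F, sample N, sample Q | the right bank: sample J, sample K, sample L]
7. Boatman goes to the right bank with sample F and sample N.  [the left bank: sample A, sample C, sample Q | the right bank: sample F, sample J, sample K, sample L, sample N]
8. Boatman goes back to the left bank with sample J.  [the left bank: sample A, sample C, sample J, sample Q | the right bank: sample F, sample K, sample L, sample N]
9. Boatman goes to the right bank with sample J and sample Q.  [the left bank: sample A, sample C | the right bank: sample F, sample J, sample K, sample L, sample N, sample Q]
10. Boatman goes back to the left bank with sample J.  [the left bank: sample A, sample C, sample J | the right bank: sample F, sample K, sample L, sample N, sample Q]
11. Boatman goes to the right bank with sample A and sample J.  [the left bank: sample C | the right bank: sample A, sample F, sample J, sample K, sample L, sample N, sample Q]
12. Boatman goes back to the left bank with sample J.  [the left bank: sample C, sample J | the right bank: sample A, sample F, sample K, sample L, sample N, sample Q]
13. Boatman goes to the right bank with sample C and sample J.  [the left bank: — | the right bank: sample A, sample C, sample F, sample J, sample K, sample L, sample N, sample Q]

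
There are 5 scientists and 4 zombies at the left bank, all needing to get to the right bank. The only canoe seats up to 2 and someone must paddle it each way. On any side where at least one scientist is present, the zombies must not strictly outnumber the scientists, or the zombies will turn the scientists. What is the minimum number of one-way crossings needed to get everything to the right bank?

Counting alone: each trip to the right bank takes at most 2 across and each return brings at least 1 back, so after t trips out (and t−1 returns) at most 2t − (t−1) of the 9 are across; that first reaches 9 at t = 8, so at least 15 crossings are needed.
The plan below uses exactly 15 crossings, so it is optimal:
1. 2 zombies → the right bank.  (the left bank: 5S 2Z; the right bank: 0S 2Z)
2. 1 zombie ← the left bank.  (the left bank: 5S 3Z; the right bank: 0S 1Z)
3. 2 zombies → the right bank.  (the left bank: 5S 1Z; the right bank: 0S 3Z)
4. 1 zombie ← the left bank.  (the left bank: 5S 2Z; the right bank: 0S 2Z)
5. 2 scientists → the right bank.  (the left bank: 3S 2Z; the right bank: 2S 2Z)
6. 1 zombie ← the left bank.  (the left bank: 3S 3Z; the right bank: 2S 1Z)
7. 1 scientist and 1 zombie → the right bank.  (the left bank: 2S 2Z; the right bank: 3S 2Z)
8. 1 scientist ← the left bank.  (the left bank: 3S 2Z; the right bank: 2S 2Z)
9. 1 scientist and 1 zombie → the right bank.  (the left bank: 2S 1Z; the right bank: 3S 3Z)
10. 1 zombie ← the left bank.  (the left bank: 2S 2Z; the right bank: 3S 2Z)
11. 1 scientist and 1 zombie → the right bank.  (the left bank: 1S 1Z; the right bank: 4S 3Z)
12. 1 scientist ← the left bank.  (the left bank: 2S 1Z; the right bank: 3S 3Z)
13. 1 scientist and 1 zombie → the right bank.  (the left bank: 1S 0Z; the right bank: 4S 4Z)
14. 1 zombie ← the left bank.  (the left bank: 1S 1Z; the right bank: 4S 3Z)
15. 1 scientist and 1 zombie → the right bank.  (the left bank: 0S 0Z; the right bank: 5S 4Z)

15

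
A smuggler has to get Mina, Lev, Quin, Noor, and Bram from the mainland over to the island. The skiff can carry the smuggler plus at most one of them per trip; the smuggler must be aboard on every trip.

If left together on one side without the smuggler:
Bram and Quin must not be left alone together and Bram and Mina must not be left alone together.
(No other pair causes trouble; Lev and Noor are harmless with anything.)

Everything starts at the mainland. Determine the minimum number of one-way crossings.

Counting alone: the smuggler can take at most 1 across per trip to the island, so moving all 5 needs at least 5 loaded trips out, with a return between consecutive ones — at least 9 crossings.
The safety rule pushes this higher. Following every safe sequence of crossings, the most of the 5 that can be at the island as the skiff arrives there on crossing 9 is 4 — never all 5.
So no plan with fewer than 11 crossings exists, and this one achieves 11:
1. Smuggler goes to the island with Bram.  [the mainland: Lev, Mina, Noor, Quin | the island: Bram]
2. Smuggler goes back to the mainland alone.  [the mainland: Lev, Mina, Noor, Quin | the island: Bram]
3. Smuggler goes to the island with Mina.  [the mainland: Lev, Noor, Quin | the island: Bram, Mina]
4. Smuggler goes back to the mainland with Bram.  [the mainland: Bram, Lev, Noor, Quin | the island: Mina]
5. Smuggler goes to the island with Quin.  [the mainland: Bram, Lev, Noor | the island: Mina, Quin]
6. Smuggler goes back to the mainland alone.  [the mainland: Bram, Lev, Noor | the island: Mina, Quin]
7. Smuggler goes to the island with Lev.  [the mainland: Bram, Noor | the island: Lev, Mina, Quin]
8. Smuggler goes back to the mainland alone.  [the mainland: Bram, Noor | the island: Lev, Mina, Quin]
9. Smuggler goes to the island with Noor.  [the mainland: Bram | the island: Lev, Mina, Noor, Quin]
10. Smuggler goes back to the mainland alone.  [the mainland: Bram | the island: Lev, Mina, Noor, Quin]
11. Smuggler goes to the island with Bram.  [the mainland: — | the island: Bram, Lev, Mina, Noor, Quin]

11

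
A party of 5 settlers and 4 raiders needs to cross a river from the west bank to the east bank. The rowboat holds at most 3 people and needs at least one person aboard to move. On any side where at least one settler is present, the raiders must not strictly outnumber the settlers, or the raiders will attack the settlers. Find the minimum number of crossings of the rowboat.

Counting alone: each trip to the east bank takes at most 3 across and each return brings at least 1 back, so after t trips out (and t−1 returns) at most 3t − (t−1) of the 9 are across; that first reaches 9 at t = 4, so at least 7 crossings are needed.
The plan below uses exactly 7 crossings, so it is optimal:
1. 3 raiders → the east bank.  (the west bank: 5S 1R; the east bank: 0S 3R)
2. 1 raider ← the west bank.  (the west bank: 5S 2R; the east bank: 0S 2R)
3. 3 settlers → the east bank.  (the west bank: 2S 2R; the east bank: 3S 2R)
4. 1 settler ← the west bank.  (the west bank: 3S 2R; the east bank: 2S 2R)
5. 2 settlers and 1 raider → the east bank.  (the west bank: 1S 1R; the east bank: 4S 3R)
6. 1 settler ← the west bank.  (the west bank: 2S 1R; the east bank: 3S 3R)
7. 2 settlers and 1 raider → the east bank.  (the west bank: 0S 0R; the east bank: 5S 4R)

7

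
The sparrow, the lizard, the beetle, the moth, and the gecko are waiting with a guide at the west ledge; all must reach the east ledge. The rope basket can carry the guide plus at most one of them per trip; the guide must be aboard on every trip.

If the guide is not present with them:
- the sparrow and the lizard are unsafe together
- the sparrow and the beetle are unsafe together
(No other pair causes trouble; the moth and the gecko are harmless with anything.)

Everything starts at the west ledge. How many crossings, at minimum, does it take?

11

Counting alone: the guide can take at most 1 across per trip to the east ledge, so moving all 5 needs at least 5 loaded trips out, with a return between consecutive ones — at least 9 crossings.
The safety rule pushes this higher. Following every safe sequence of crossings, the most of the 5 that can be at the east ledge as the rope basket arrives there on crossing 9 is 4 — never all 5.
So no plan with fewer than 11 crossings exists, and this one achieves 11:
1. Guide goes to the east ledge with the sparrow.  [the west ledge: the beetle, the gecko, the lizard, the moth | the east ledge: the sparrow]
2. Guide goes back to the west ledge alone.  [the west ledge: the beetle, the gecko, the lizard, the moth | the east ledge: the sparrow]
3. Guide goes to the east ledge with the lizard.  [the west ledge: the beetle, the gecko, the moth | the east ledge: the lizard, the sparrow]
4. Guide goes back to the west ledge with the sparrow.  [the west ledge: the beetle, the gecko, the moth, the sparrow | the east ledge: the lizard]
5. Guide goes to the east ledge with the beetle.  [the west ledge: the gecko, the moth, the sparrow | the east ledge: the beetle, the lizard]
6. Guide goes back to the west ledge alone.  [the west ledge: the gecko, the moth, the sparrow | the east ledge: the beetle, the lizard]
7. Guide goes to the east ledge with the moth.  [the west ledge: the gecko, the sparrow | the east ledge: the beetle, the lizard, the moth]
8. Guide goes back to the west ledge alone.  [the west ledge: the gecko, the sparrow | the east ledge: the beetle, the lizard, the moth]
9. Guide goes to the east ledge with the gecko.  [the west ledge: the sparrow | the east ledge: the beetle, the gecko, the lizard, the moth]
10. Guide goes back to the west ledge alone.  [the west ledge: the sparrow | the east ledge: the beetle, the gecko, the lizard, the moth]
11. Guide goes to the east ledge with the sparrow.  [the west ledge: — | the east ledge: the beetle, the gecko, the lizard, the moth, the sparrow]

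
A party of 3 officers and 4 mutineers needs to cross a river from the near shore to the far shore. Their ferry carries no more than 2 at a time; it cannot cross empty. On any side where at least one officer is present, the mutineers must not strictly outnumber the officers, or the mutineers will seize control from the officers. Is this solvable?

The mutineers already outnumber the officers at the near shore before anyone moves, so the starting position itself is disallowed.

No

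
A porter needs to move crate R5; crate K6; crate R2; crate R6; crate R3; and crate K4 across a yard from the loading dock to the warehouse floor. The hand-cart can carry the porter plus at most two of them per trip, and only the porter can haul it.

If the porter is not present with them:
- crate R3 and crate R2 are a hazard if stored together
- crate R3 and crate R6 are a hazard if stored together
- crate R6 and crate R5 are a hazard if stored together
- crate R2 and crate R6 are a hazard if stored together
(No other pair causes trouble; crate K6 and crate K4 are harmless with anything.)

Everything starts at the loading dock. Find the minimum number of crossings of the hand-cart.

9

Counting alone: the porter can take at most 2 across per trip to the warehouse floor, so moving all 6 needs at least 3 loaded trips out, with a return between consecutive ones — at least 5 crossings.
The safety rule pushes this higher. Following every safe sequence of crossings, the most of the 6 that can be at the warehouse floor as the hand-cart arrives there on crossings 5, 7 is 4, 5 respectively — never all 6.
So no plan with fewer than 9 crossings exists, and this one achieves 9:
1. Porter goes to the warehouse floor with crate R2 and crate R6.
2. Porter goes back to the loading dock with crate R2.
3. Porter goes to the warehouse floor with crate R2 and crate R5.
4. Porter goes back to the loading dock with crate R6.
5. Porter goes to the warehouse floor with crate K6 and crate R6.
6. Porter goes back to the loading dock with crate R6.
7. Porter goes to the warehouse floor with crate K4 and crate R6.
8. Porter goes back to the loading dock with crate R6.
9. Porter goes to the warehouse floor with crate R3 and crate R6.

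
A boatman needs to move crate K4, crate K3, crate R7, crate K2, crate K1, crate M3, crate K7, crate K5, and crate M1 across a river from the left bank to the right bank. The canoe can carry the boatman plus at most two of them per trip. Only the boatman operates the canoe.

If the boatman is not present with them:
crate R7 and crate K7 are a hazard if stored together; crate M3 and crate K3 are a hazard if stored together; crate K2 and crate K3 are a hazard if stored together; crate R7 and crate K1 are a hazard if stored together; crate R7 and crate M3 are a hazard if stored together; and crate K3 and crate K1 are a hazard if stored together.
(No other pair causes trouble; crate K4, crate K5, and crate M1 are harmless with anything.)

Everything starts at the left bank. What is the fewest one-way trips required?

11

Counting alone: the boatman can take at most 2 across per trip to the right bank, so moving all 9 needs at least 5 loaded trips out, with a return between consecutive ones — at least 9 crossings.
The safety rule pushes this higher. Following every safe sequence of crossings, the most of the 9 that can be at the right bank as the canoe arrives there on crossing 9 is 8 — never all 9.
So no plan with fewer than 11 crossings exists, and this one achieves 11:
1. Boatman goes to the right bank with crate K3 and crate R7.  [the left bank: crate K1, crate K2, crate K4, crate K5, crate K7, crate M1, crate M3 | the right bank: crate K3, crate R7]
2. Boatman goes back to the left bank alone.  [the left bank: crate K1, crate K2, crate K4, crate K5, crate K7, crate M1, crate M3 | the right bank: crate K3, crate R7]
3. Boatman goes to the right bank with crate K4.  [the left bank: crate K1, crate K2, crate K5, crate K7, crate M1, crate M3 | the right bank: crate K3, crate K4, crate R7]
4. Boatman goes back to the left bank alone.  [the left bank: crate K1, crate K2, crate K5, crate K7, crate M1, crate M3 | the right bank: crate K3, crate K4, crate R7]
5. Boatman goes to the right bank with crate K1 and crate K2.  [the left bank: crate K5, crate K7, crate M1, crate M3 | the right bank: crate K1, crate K2, crate K3, crate K4, crate R7]
6. Boatman goes back to the left bank with crate K3 and crate R7.  [the left bank: crate K3, crate K5, crate K7, crate M1, crate M3, crate R7 | the right bank: crate K1, crate K2, crate K4]
7. Boatman goes to the right bank with crate K7 and crate M3.  [the left bank: crate K3, crate K5, crate M1, crate R7 | the right bank: crate K1, crate K2, crate K4, crate K7, crate M3]
8. Boatman goes back to the left bank alone.  [the left bank: crate K3, crate K5, crate M1, crate R7 | the right bank: crate K1, crate K2, crate K4, crate K7, crate M3]
9. Boatman goes to the right bank with crate K5 and crate M1.  [the left bank: crate K3, crate R7 | the right bank: crate K1, crate K2, crate K4, crate K5, crate K7, crate M1, crate M3]
10. Boatman goes back to the left bank alone.  [the left bank: crate K3, crate R7 | the right bank: crate K1, crate K2, crate K4, crate K5, crate K7, crate M1, crate M3]
11. Boatman goes to the right bank with crate K3 and crate R7.  [the left bank: — | the right bank: crate K1, crate K2, crate K3, crate K4, crate K5, crate K7, crate M1, crate M3, crate R7]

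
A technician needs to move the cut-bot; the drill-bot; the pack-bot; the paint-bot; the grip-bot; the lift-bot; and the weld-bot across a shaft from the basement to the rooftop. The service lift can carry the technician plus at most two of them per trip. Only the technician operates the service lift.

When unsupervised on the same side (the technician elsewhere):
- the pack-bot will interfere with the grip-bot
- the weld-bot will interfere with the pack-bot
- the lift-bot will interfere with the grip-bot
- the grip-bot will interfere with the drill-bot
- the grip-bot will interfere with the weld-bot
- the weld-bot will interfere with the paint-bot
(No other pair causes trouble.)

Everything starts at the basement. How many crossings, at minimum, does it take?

11

Counting alone: the technician can take at most 2 across per trip to the rooftop, so moving all 7 needs at least 4 loaded trips out, with a return between consecutive ones — at least 7 crossings.
The safety rule pushes this higher. Following every safe sequence of crossings, the most of the 7 that can be at the rooftop as the service lift arrives there on crossings 7, 9 is 5, 6 respectively — never all 7.
So no plan with fewer than 11 crossings exists, and this one achieves 11:
1. Technician goes to the rooftop with the grip-bot and the weld-bot.  [the basement: the cut-bot, the drill-bot, the lift-bot, the pack-bot, the paint-bot | the rooftop: the grip-bot, the weld-bot]
2. Technician goes back to the basement with the grip-bot.  [the basement: the cut-bot, the drill-bot, the grip-bot, the lift-bot, the pack-bot, the paint-bot | the rooftop: the weld-bot]
3. Technician goes to the rooftop with the cut-bot and the grip-bot.  [the basement: the drill-bot, the lift-bot, the pack-bot, the paint-bot | the rooftop: the cut-bot, the grip-bot, the weld-bot]
4. Technician goes back to the basement with the grip-bot.  [the basement: the drill-bot, the grip-bot, the lift-bot, the pack-bot, the paint-bot | the rooftop: the cut-bot, the weld-bot]
5. Technician goes to the rooftop with the drill-bot and the grip-bot.  [the basement: the lift-bot, the pack-bot, the paint-bot | the rooftop: the cut-bot, the drill-bot, the grip-bot, the weld-bot]
6. Technician goes back to the basement with the grip-bot.  [the basement: the grip-bot, the lift-bot, the pack-bot, the paint-bot | the rooftop: the cut-bot, the drill-bot, the weld-bot]
7. Technician goes to the rooftop with the lift-bot and the pack-bot.  [the basement: the grip-bot, the paint-bot | the rooftop: the cut-bot, the drill-bot, the lift-bot, the pack-bot, the weld-bot]
8. Technician goes back to the basement with the pack-bot.  [the basement: the grip-bot, the pack-bot, the paint-bot | the rooftop: the cut-bot, the drill-bot, the lift-bot, the weld-bot]
9. Technician goes to the rooftop with the pack-bot and the paint-bot.  [the basement: the grip-bot | the rooftop: the cut-bot, the drill-bot, the lift-bot, the pack-bot, the paint-bot, the weld-bot]
10. Technician goes back to the basement with the weld-bot.  [the basement: the grip-bot, the weld-bot | the rooftop: the cut-bot, the drill-bot, the lift-bot, the pack-bot, the paint-bot]
11. Technician goes to the rooftop with the grip-bot and the weld-bot.  [the basement: — | the rooftop: the cut-bot, the drill-bot, the grip-bot, the lift-bot, the pack-bot, the paint-bot, the weld-bot]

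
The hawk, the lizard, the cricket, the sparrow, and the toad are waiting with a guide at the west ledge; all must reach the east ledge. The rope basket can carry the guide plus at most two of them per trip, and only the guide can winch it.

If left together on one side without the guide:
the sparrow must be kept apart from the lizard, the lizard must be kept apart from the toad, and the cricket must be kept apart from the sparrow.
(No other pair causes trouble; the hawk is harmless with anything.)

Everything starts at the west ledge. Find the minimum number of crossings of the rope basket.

5

Counting alone: the guide can take at most 2 across per trip to the east ledge, so moving all 5 needs at least 3 loaded trips out, with a return between consecutive ones — at least 5 crossings.
The plan below uses exactly 5 crossings, so it is optimal:
1. Guide goes to the east ledge with the cricket and the lizard.
2. Guide goes back to the west ledge alone.
3. Guide goes to the east ledge with the hawk.
4. Guide goes back to the west ledge alone.
5. Guide goes to the east ledge with the sparrow and the toad.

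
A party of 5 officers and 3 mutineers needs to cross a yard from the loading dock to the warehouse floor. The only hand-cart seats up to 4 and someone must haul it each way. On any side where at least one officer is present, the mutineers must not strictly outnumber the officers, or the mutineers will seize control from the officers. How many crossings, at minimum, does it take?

Counting alone: each trip to the warehouse floor takes at most 4 across and each return brings at least 1 back, so after t trips out (and t−1 returns) at most 4t − (t−1) of the 8 are across; that first reaches 8 at t = 3, so at least 5 crossings are needed.
The plan below uses exactly 5 crossings, so it is optimal:
1. 2 mutineers → the warehouse floor.  (the loading dock: 5O 1M; the warehouse floor: 0O 2M)
2. 1 mutineer ← the loading dock.  (the loading dock: 5O 2M; the warehouse floor: 0O 1M)
3. 3 officers and 1 mutineer → the warehouse floor.  (the loading dock: 2O 1M; the warehouse floor: 3O 2M)
4. 1 mutineer ← the loading dock.  (the loading dock: 2O 2M; the warehouse floor: 3O 1M)
5. 2 officers and 2 mutineers → the warehouse floor.  (the loading dock: 0O 0M; the warehouse floor: 5O 3M)

5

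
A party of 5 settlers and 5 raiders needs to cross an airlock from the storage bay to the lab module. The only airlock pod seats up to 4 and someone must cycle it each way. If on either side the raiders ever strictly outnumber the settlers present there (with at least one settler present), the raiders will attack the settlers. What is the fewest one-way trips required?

Counting alone: each trip to the lab module takes at most 4 across and each return brings at least 1 back, so after t trips out (and t−1 returns) at most 4t − (t−1) of the 10 are across; that first reaches 10 at t = 3, so at least 5 crossings are needed.
The safety rule pushes this higher. Following every safe sequence of crossings, the most of the 10 that can be at the lab module as the airlock pod arrives there on crossing 5 is 9 — never all 10.
So no plan with fewer than 7 crossings exists, and this one achieves 7:
1. 2 raiders → the lab module.  (the storage bay: 5S 3R; the lab module: 0S 2R)
2. 1 raider ← the storage bay.  (the storage bay: 5S 4R; the lab module: 0S 1R)
3. 4 raiders → the lab module.  (the storage bay: 5S 0R; the lab module: 0S 5R)
4. 1 raider ← the storage bay.  (the storage bay: 5S 1R; the lab module: 0S 4R)
5. 4 settlers → the lab module.  (the storage bay: 1S 1R; the lab module: 4S 4R)
6. 1 settler and 1 raider ← the storage bay.  (the storage bay: 2S 2R; the lab module: 3S 3R)
7. 2 settlers and 2 raiders → the lab module.  (the storage bay: 0S 0R; the lab module: 5S 5R)

7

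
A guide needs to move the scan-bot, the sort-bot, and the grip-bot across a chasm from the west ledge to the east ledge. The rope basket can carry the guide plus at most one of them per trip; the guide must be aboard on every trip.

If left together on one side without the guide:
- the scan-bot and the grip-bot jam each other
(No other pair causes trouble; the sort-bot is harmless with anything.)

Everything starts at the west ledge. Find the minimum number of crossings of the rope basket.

5

Counting alone: the guide can take at most 1 across per trip to the east ledge, so moving all 3 needs at least 3 loaded trips out, with a return between consecutive ones — at least 5 crossings.
The plan below uses exactly 5 crossings, so it is optimal:
1. Guide goes to the east ledge with the scan-bot.
2. Guide goes back to the west ledge alone.
3. Guide goes to the east ledge with the sort-bot.
4. Guide goes back to the west ledge alone.
5. Guide goes to the east ledge with the grip-bot.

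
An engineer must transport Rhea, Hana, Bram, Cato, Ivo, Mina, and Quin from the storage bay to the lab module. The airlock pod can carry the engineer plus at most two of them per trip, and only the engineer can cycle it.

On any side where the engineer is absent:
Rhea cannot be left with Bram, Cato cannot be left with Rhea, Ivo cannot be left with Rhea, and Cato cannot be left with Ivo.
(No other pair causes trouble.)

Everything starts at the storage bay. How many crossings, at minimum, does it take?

Counting alone: the engineer can take at most 2 across per trip to the lab module, so moving all 7 needs at least 4 loaded trips out, with a return between consecutive ones — at least 7 crossings.
The safety rule pushes this higher. Following every safe sequence of crossings, the most of the 7 that can be at the lab module as the airlock pod arrives there on crossings 7, 9 is 5, 6 respectively — never all 7.
So no plan with fewer than 11 crossings exists, and this one achieves 11:
1. Engineer goes to the lab module with Cato and Rhea.
2. Engineer goes back to the storage bay with Rhea.
3. Engineer goes to the lab module with Hana and Rhea.
4. Engineer goes back to the storage bay with Rhea.
5. Engineer goes to the lab module with Bram and Rhea.
6. Engineer goes back to the storage bay with Rhea.
7. Engineer goes to the lab module with Mina and Rhea.
8. Engineer goes back to the storage bay with Rhea.
9. Engineer goes to the lab module with Quin and Rhea.
10. Engineer goes back to the storage bay with Rhea.
11. Engineer goes to the lab module with Ivo and Rhea.

11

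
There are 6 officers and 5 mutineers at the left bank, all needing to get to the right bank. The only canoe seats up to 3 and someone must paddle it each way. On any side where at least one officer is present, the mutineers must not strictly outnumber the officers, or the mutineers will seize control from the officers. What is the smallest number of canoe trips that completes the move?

9

Counting alone: each trip to the right bank takes at most 3 across and each return brings at least 1 back, so after t trips out (and t−1 returns) at most 3t − (t−1) of the 11 are across; that first reaches 11 at t = 5, so at least 9 crossings are needed.
The plan below uses exactly 9 crossings, so it is optimal:
1. 3 mutineers → the right bank.  (the left bank: 6O 2M; the right bank: 0O 3M)
2. 1 mutineer ← the left bank.  (the left bank: 6O 3M; the right bank: 0O 2M)
3. 3 officers → the right bank.  (the left bank: 3O 3M; the right bank: 3O 2M)
4. 1 officer ← the left bank.  (the left bank: 4O 3M; the right bank: 2O 2M)
5. 2 officers and 1 mutineer → the right bank.  (the left bank: 2O 2M; the right bank: 4O 3M)
6. 1 officer ← the left bank.  (the left bank: 3O 2M; the right bank: 3O 3M)
7. 2 officers and 1 mutineer → the right bank.  (the left bank: 1O 1M; the right bank: 5O 4M)
8. 1 officer ← the left bank.  (the left bank: 2O 1M; the right bank: 4O 4M)
9. 2 officers and 1 mutineer → the right bank.  (the left bank: 0O 0M; the right bank: 6O 5M)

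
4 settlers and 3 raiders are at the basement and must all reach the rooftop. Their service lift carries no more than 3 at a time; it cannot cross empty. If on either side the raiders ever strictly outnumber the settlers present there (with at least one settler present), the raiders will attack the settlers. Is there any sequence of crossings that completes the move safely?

Yes

1. 3 raiders → the rooftop.  (the basement: 4S 0R; the rooftop: 0S 3R)
2. 1 raider ← the basement.  (the basement: 4S 1R; the rooftop: 0S 2R)
3. 3 settlers → the rooftop.  (the basement: 1S 1R; the rooftop: 3S 2R)
4. 1 settler ← the basement.  (the basement: 2S 1R; the rooftop: 2S 2R)
5. 2 settlers and 1 raider → the rooftop.  (the basement: 0S 0R; the rooftop: 4S 3R)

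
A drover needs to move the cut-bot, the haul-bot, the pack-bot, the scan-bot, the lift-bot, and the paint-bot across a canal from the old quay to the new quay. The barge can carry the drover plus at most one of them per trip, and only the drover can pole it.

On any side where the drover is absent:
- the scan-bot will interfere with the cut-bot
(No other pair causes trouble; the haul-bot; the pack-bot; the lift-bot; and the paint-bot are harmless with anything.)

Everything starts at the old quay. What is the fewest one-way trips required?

11

Counting alone: the drover can take at most 1 across per trip to the new quay, so moving all 6 needs at least 6 loaded trips out, with a return between consecutive ones — at least 11 crossings.
The plan below uses exactly 11 crossings, so it is optimal:
1. Drover goes to the new quay with the cut-bot.  [the old quay: the haul-bot, the lift-bot, the pack-bot, the paint-bot, the scan-bot | the new quay: the cut-bot]
2. Drover goes back to the old quay alone.  [the old quay: the haul-bot, the lift-bot, the pack-bot, the paint-bot, the scan-bot | the new quay: the cut-bot]
3. Drover goes to the new quay with the haul-bot.  [the old quay: the lift-bot, the pack-bot, the paint-bot, the scan-bot | the new quay: the cut-bot, the haul-bot]
4. Drover goes back to the old quay alone.  [the old quay: the lift-bot, the pack-bot, the paint-bot, the scan-bot | the new quay: the cut-bot, the haul-bot]
5. Drover goes to the new quay with the pack-bot.  [the old quay: the lift-bot, the paint-bot, the scan-bot | the new quay: the cut-bot, the haul-bot, the pack-bot]
6. Drover goes back to the old quay alone.  [the old quay: the lift-bot, the paint-bot, the scan-bot | the new quay: the cut-bot, the haul-bot, the pack-bot]
7. Drover goes to the new quay with the lift-bot.  [the old quay: the paint-bot, the scan-bot | the new quay: the cut-bot, the haul-bot, the lift-bot, the pack-bot]
8. Drover goes back to the old quay alone.  [the old quay: the paint-bot, the scan-bot | the new quay: the cut-bot, the haul-bot, the lift-bot, the pack-bot]
9. Drover goes to the new quay with the paint-bot.  [the old quay: the scan-bot | the new quay: the cut-bot, the haul-bot, the lift-bot, the pack-bot, the paint-bot]
10. Drover goes back to the old quay alone.  [the old quay: the scan-bot | the new quay: the cut-bot, the haul-bot, the lift-bot, the pack-bot, the paint-bot]
11. Drover goes to the new quay with the scan-bot.  [the old quay: — | the new quay: the cut-bot, the haul-bot, the lift-bot, the pack-bot, the paint-bot, the scan-bot]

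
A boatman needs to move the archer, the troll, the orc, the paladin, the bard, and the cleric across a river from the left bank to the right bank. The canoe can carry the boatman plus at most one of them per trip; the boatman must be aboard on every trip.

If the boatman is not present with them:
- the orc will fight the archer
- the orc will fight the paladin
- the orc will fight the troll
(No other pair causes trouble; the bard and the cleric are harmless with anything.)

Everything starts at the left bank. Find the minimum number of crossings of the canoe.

Following every safe sequence of crossings from the start, the most of the 6 that can be at the right bank as the canoe arrives there on crossings 1, 3, 5, 7 is 1, 2, 3, 4 respectively; the best ever achieved is 4 of 6.
From crossing 9 on, no configuration arises that was not already reachable earlier: only 36 distinct safe configurations (who is on which side, and where the canoe is) can ever be reached, none of them has everyone across, and every continuation just revisits them. So no valid plan exists.

impossible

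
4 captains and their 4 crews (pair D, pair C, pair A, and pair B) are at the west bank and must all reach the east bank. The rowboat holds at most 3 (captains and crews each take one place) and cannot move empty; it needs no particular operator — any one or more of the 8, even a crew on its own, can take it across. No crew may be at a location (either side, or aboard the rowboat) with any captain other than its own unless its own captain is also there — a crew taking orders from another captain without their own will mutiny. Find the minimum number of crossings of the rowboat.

Counting alone: each trip to the east bank takes at most 3 across and each return brings at least 1 back, so after t trips out (and t−1 returns) at most 3t − (t−1) of the 8 are across; that first reaches 8 at t = 4, so at least 7 crossings are needed.
The safety rule pushes this higher. Following every safe sequence of crossings, the most of the 8 that can be at the east bank as the rowboat arrives there on crossing 7 is 7 — never all 8.
So no plan with fewer than 9 crossings exists, and this one achieves 9:
1. captain D and crew D cross → the east bank.
2. captain D crosses ← the west bank.
3. captain C, captain D, and crew C cross → the east bank.
4. captain D and crew D cross ← the west bank.
5. captain A, captain B, and captain D cross → the east bank.
6. crew C crosses ← the west bank.
7. crew C and crew D cross → the east bank.
8. crew D crosses ← the west bank.
9. crew A, crew B, and crew D cross → the east bank.

9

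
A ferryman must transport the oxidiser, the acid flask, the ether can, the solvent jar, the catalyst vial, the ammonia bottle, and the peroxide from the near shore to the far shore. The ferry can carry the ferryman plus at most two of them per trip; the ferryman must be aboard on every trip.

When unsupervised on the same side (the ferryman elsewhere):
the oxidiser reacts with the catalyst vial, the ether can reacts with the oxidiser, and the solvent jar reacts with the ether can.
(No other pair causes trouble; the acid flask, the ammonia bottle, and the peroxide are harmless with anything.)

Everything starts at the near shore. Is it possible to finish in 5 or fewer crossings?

No

Counting alone: the ferryman can take at most 2 across per trip to the far shore, so moving all 7 needs at least 4 loaded trips out, with a return between consecutive ones — at least 7 crossings.
Since 5 < 7, 5 crossings cannot be enough. (The shortest complete plan in fact takes 7:)
1. Ferryman goes to the far shore with the ether can and the oxidiser.  [the near shore: the acid flask, the ammonia bottle, the catalyst vial, the peroxide, the solvent jar | the far shore: the ether can, the oxidiser]
2. Ferryman goes back to the near shore with the oxidiser.  [the near shore: the acid flask, the ammonia bottle, the catalyst vial, the oxidiser, the peroxide, the solvent jar | the far shore: the ether can]
3. Ferryman goes to the far shore with the acid flask and the catalyst vial.  [the near shore: the ammonia bottle, the oxidiser, the peroxide, the solvent jar | the far shore: the acid flask, the catalyst vial, the ether can]
4. Ferryman goes back to the near shore alone.  [the near shore: the ammonia bottle, the oxidiser, the peroxide, the solvent jar | the far shore: the acid flask, the catalyst vial, the ether can]
5. Ferryman goes to the far shore with the ammonia bottle and the peroxide.  [the near shore: the oxidiser, the solvent jar | the far shore: the acid flask, the ammonia bottle, the catalyst vial, the ether can, the peroxide]
6. Ferryman goes back to the near shore alone.  [the near shore: the oxidiser, the solvent jar | the far shore: the acid flask, the ammonia bottle, the catalyst vial, the ether can, the peroxide]
7. Ferryman goes to the far shore with the oxidiser and the solvent jar.  [the near shore: — | the far shore: the acid flask, the ammonia bottle, the catalyst vial, the ether can, the oxidiser, the peroxide, the solvent jar]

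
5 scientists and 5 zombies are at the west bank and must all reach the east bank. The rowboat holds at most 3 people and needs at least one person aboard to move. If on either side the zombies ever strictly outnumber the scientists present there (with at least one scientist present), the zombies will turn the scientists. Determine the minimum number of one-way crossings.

Counting alone: each trip to the east bank takes at most 3 across and each return brings at least 1 back, so after t trips out (and t−1 returns) at most 3t − (t−1) of the 10 are across; that first reaches 10 at t = 5, so at least 9 crossings are needed.
The safety rule pushes this higher. Following every safe sequence of crossings, the most of the 10 that can be at the east bank as the rowboat arrives there on crossing 9 is 9 — never all 10.
So no plan with fewer than 11 crossings exists, and this one achieves 11:
1. 2 zombies → the east bank.  (the west bank: 5S 3Z; the east bank: 0S 2Z)
2. 1 zombie ← the west bank.  (the west bank: 5S 4Z; the east bank: 0S 1Z)
3. 3 zombies → the east bank.  (the west bank: 5S 1Z; the east bank: 0S 4Z)
4. 1 zombie ← the west bank.  (the west bank: 5S 2Z; the east bank: 0S 3Z)
5. 3 scientists → the east bank.  (the west bank: 2S 2Z; the east bank: 3S 3Z)
6. 1 scientist and 1 zombie ← the west bank.  (the west bank: 3S 3Z; the east bank: 2S 2Z)
7. 3 scientists → the east bank.  (the west bank: 0S 3Z; the east bank: 5S 2Z)
8. 1 zombie ← the west bank.  (the west bank: 0S 4Z; the east bank: 5S 1Z)
9. 2 zombies → the east bank.  (the west bank: 0S 2Z; the east bank: 5S 3Z)
10. 1 zombie ← the west bank.  (the west bank: 0S 3Z; the east bank: 5S 2Z)
11. 3 zombies → the east bank.  (the west bank: 0S 0Z; the east bank: 5S 5Z)

11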